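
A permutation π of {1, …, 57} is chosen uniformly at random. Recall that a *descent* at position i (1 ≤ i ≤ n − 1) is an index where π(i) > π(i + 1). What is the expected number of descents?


Write X = Σ X_I over i = 1, …, 56, with X_I the indicator of one descent.
There are 56 indicators.
For each fixed i, the pair (π(i), π(i+1)) is a uniformly random ordered pair of distinct values from {1, …, 57}; by symmetry P[π(i) > π(i+1)] = 1/2.
By linearity: E[X] = 56 · (1/2) = (57 − 1) · (1/2) = 28 ≈ 28.00000.

E[X] = 28 = 28.00000.


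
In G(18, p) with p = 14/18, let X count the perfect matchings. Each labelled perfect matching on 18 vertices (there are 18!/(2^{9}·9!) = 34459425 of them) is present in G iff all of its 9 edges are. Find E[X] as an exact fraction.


K_18 has 18!/(2^{9}·9!) = 34459425 labelled perfect matchings.
For each such perfect matching H, let X_H = 1 if all 9 edges of H are present in G. Then P[X_H = 1] = p^{9} = (7/9)^{9} = 40353607/387420489.
By linearity: E[X] = Σ_H E[X_H] = 34459425 · p^{9} = 34459425 · 40353607/387420489 = 17167433257975/4782969.
Numerically: E[X] ≈ 3.5893e+06.

E[X] = 34459425 · (7/9)^{9} = 17167433257975/4782969 ≈ 3.5893e+06.


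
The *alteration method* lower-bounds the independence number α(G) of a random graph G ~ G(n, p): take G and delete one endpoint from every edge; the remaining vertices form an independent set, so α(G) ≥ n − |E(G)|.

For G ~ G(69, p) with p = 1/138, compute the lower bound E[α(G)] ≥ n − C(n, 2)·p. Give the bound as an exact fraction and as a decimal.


E[|E(G)|] = C(69, 2)·p = 2346 · (1/138) = 17.
E[α(G)] ≥ n − E[|E(G)|] = 69 − 17 = 52.
Numerically: ≈ 52.000000.
(This is only a lower bound; the true E[α(G)] may be larger.)

E[α(G)] ≥ 52 ≈ 52.000000.


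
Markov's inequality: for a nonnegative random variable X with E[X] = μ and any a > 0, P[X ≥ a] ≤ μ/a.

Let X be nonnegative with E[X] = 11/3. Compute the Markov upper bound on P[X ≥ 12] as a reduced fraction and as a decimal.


μ = E[X] = 11/3, a = 12.
Markov: P[X ≥ 12] ≤ μ/a = (11/3)/12 = 11/36.
Numerically: ≈ 0.3056.
(Since a = 12 > μ = 3.6667, the bound 11/36 is < 1 and informative.)

P[X ≥ 12] ≤ 11/36 ≈ 0.3056.


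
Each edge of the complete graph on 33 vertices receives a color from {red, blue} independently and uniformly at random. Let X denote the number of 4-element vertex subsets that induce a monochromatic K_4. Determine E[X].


Let X = Σ_S X_S over the C(33, 4) = 40920 subsets S of size 4, where X_S = 1 if the K_4 on S is monochromatic.
For a fixed S, the K_4 on S has C(4, 2) = 6 edges. P[all 6 edges red] = (1/2)^6, and likewise for blue, so P[monochromatic] = 2·(1/2)^6 = 2^{1 − 6} = 1/32.
Summing: E[X] = C(33, 4) · 2^{1 − 6} = 40920 · 1/32 = 5115/4.
Numerically: E[X] ≈ 1278.750000.

E[X] = C(33,4)·2^(1−C(4,2)) = 5115/4 ≈ 1278.750000.


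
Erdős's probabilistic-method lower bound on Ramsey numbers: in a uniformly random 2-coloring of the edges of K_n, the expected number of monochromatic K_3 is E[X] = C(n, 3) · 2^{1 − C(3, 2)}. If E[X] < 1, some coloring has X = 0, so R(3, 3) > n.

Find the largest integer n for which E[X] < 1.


We need C(n, 3) · 2^{1 − 3} < 1, i.e. C(n, 3) < 2^{3 − 1} = 4.
Check values of n near the boundary:
  n = 3: C(3, 3) = 1; 1 < 4? YES
  n = 4: C(4, 3) = 4; 4 < 4? NO
The largest n with C(n, 3) < 4 is n = 3 (where E[X] = 1/4 ≈ 0.25000). Hence R(3, 3) > 3, i.e. R(3, 3) ≥ 4.

Largest n = 3; hence R(3, 3) > 3.


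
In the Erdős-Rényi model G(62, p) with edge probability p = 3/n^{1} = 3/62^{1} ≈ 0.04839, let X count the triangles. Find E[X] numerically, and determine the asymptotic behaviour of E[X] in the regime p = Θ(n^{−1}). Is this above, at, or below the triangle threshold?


Number of potential triangles: C(62, 3) = 37820.
Each occurs with probability p³ ≈ (0.04839)³ ≈ 1.132892e-04.
By linearity: E[X] = C(62, 3)·p³ ≈ 37820 · 1.132892e-04 ≈ 4.2846.
Here α = 1, so p = 3/n is exactly at the triangle threshold p ~ 1/n. Asymptotically E[X] → c³/6 = 3³/6 = 9/2 ≈ 4.5000, a bounded constant. In this regime the triangle count is asymptotically Poisson(c³/6).

E[X] ≈ 4.2846; in regime p = Θ(1/n^{1}) E[X] stays bounded (at the triangle threshold p ~ 1/n).


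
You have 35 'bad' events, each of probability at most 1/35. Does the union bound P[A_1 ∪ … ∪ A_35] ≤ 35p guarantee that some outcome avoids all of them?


Union bound: P[∪_{i=1}^{35} A_i] ≤ Σ_i P[A_i] ≤ 35·p = 35·(1/35) = 1.
Numerically: 1 ≈ 1.00000.
Is 1 < 1? NO.
Since the bound 1 is ≥ 1, the union bound is uninformative here; it does NOT by itself certify existence.

35·p = 1 ≈ 1.00000; existence NOT certified by the union bound.


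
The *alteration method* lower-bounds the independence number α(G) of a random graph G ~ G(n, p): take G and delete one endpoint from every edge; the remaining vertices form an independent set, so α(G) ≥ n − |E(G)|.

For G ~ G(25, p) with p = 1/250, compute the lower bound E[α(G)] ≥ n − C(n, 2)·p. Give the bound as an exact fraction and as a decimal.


E[|E(G)|] = C(25, 2)·p = 300 · (1/250) = 6/5.
E[α(G)] ≥ n − E[|E(G)|] = 25 − 6/5 = 119/5.
Numerically: ≈ 23.800000.
(This is only a lower bound; the true E[α(G)] may be larger.)

E[α(G)] ≥ 119/5 ≈ 23.800000.


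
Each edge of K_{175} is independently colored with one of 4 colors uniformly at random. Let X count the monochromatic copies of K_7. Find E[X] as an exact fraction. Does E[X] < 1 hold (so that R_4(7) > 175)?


E[X] = C(175, 7) · 4^{1 − 21} = 883208107275 · 4^{−20} = 883208107275/1099511627776.
As a reduced fraction: E[X] = 883208107275/1099511627776 ≈ 0.8032731.
Is E[X] < 1? YES.
Since E[X] < 1, there exists a 4-coloring of K_{175} with no monochromatic K_7; hence R_4(7) > 175.

E[X] = 883208107275/1099511627776 ≈ 0.8032731; E[X] < 1, so R_4(7) > 175.


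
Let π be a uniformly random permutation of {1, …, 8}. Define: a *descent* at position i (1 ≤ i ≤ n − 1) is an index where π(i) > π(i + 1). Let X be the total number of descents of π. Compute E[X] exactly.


Write X = Σ X_I over i = 1, …, 7, with X_I the indicator of one descent.
There are 7 indicators.
For each fixed i, the pair (π(i), π(i+1)) is a uniformly random ordered pair of distinct values from {1, …, 8}; by symmetry P[π(i) > π(i+1)] = 1/2.
By linearity: E[X] = 7 · (1/2) = (8 − 1) · (1/2) = 7/2 ≈ 3.500.

E[X] = 7/2 = 3.500.


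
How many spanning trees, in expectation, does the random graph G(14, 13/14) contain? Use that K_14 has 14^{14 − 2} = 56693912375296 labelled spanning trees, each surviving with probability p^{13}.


K_14 has 14^{14 − 2} = 56693912375296 labelled spanning trees.
For each such spanning tree H, let X_H = 1 if all 13 edges of H are present in G. Then P[X_H = 1] = p^{13} = (13/14)^{13} = 302875106592253/793714773254144.
By linearity: E[X] = Σ_H E[X_H] = 56693912375296 · p^{13} = 56693912375296 · 302875106592253/793714773254144 = 302875106592253/14.
Numerically: E[X] ≈ 2.1634e+13.

E[X] = 56693912375296 · (13/14)^{13} = 302875106592253/14 ≈ 2.1634e+13.


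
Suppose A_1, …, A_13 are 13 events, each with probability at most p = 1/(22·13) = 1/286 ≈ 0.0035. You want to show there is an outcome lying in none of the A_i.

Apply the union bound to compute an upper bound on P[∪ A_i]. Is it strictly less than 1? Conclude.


Union bound: P[∪_{i=1}^{13} A_i] ≤ Σ_i P[A_i] ≤ 13·p = 13·(1/286) = 1/22.
Numerically: 1/22 ≈ 0.0455.
Is 1/22 < 1? YES.
Since P[∪ A_i] ≤ 1/22 < 1, the complement has P[∩ A_i^c] ≥ 1 − 1/22 = 21/22 > 0, so some outcome avoids every A_i.

13·p = 1/22 ≈ 0.0455; existence CERTIFIED by the union bound.


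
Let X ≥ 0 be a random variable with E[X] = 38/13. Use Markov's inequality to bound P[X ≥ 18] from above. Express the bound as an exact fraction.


μ = E[X] = 38/13, a = 18.
Markov: P[X ≥ 18] ≤ μ/a = (38/13)/18 = 19/117.
Numerically: ≈ 0.162.
(Since a = 18 > μ = 2.923, the bound 19/117 is < 1 and informative.)

P[X ≥ 18] ≤ 19/117 ≈ 0.162.


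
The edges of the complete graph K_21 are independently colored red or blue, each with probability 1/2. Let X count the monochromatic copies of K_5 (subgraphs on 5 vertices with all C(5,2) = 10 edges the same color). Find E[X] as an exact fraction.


Let X = Σ_S X_S over the C(21, 5) = 20349 subsets S of size 5, where X_S = 1 if the K_5 on S is monochromatic.
For a fixed S, the K_5 on S has C(5, 2) = 10 edges. P[all 10 edges red] = (1/2)^10, and likewise for blue, so P[monochromatic] = 2·(1/2)^10 = 2^{1 − 10} = 1/512.
By linearity of expectation: E[X] = C(21, 5) · 2^{1 − 10} = 20349 · 1/512 = 20349/512.
Numerically: E[X] ≈ 39.744141.

E[X] = C(21,5)·2^(1−C(5,2)) = 20349/512 ≈ 39.744141.


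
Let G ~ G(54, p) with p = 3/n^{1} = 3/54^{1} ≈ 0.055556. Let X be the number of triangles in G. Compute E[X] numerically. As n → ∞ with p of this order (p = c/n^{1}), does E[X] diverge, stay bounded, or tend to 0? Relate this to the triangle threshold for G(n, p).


Number of potential triangles: C(54, 3) = 24804.
Each occurs with probability p³ ≈ (0.055556)³ ≈ 1.7146776e-04.
By linearity: E[X] = C(54, 3)·p³ ≈ 24804 · 1.7146776e-04 ≈ 4.25309.
Here α = 1, so p = 3/n is exactly at the triangle threshold p ~ 1/n. Asymptotically E[X] → c³/6 = 3³/6 = 9/2 ≈ 4.50000, a bounded constant. In this regime the triangle count is asymptotically Poisson(c³/6).

E[X] ≈ 4.25309; in regime p = Θ(1/n^{1}) E[X] stays bounded (at the triangle threshold p ~ 1/n).


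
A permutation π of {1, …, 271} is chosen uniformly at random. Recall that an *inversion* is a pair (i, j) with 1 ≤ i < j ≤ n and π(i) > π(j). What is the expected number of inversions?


Write X = Σ X_I over the C(271, 2) = 36585 pairs i < j, with X_I the indicator of one inversion.
There are 36585 indicators.
For each fixed pair i < j, the values π(i) and π(j) are two distinct elements of {1, …, 271} in uniformly random order; by symmetry P[π(i) > π(j)] = 1/2.
By linearity: E[X] = 36585 · (1/2) = C(271, 2) · (1/2) = 36585/2 = 36585/2 ≈ 18292.5000.

E[X] = 36585/2 = 18292.5000.


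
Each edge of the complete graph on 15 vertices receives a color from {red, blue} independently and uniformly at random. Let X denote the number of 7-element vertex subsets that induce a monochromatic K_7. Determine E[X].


Let X = Σ_S X_S over the C(15, 7) = 6435 subsets S of size 7, where X_S = 1 if the K_7 on S is monochromatic.
For a fixed S, the K_7 on S has C(7, 2) = 21 edges. P[all 21 edges red] = (1/2)^21, and likewise for blue, so P[monochromatic] = 2·(1/2)^21 = 2^{1 − 21} = 1/1048576.
By linearity: E[X] = C(15, 7) · 2^{1 − 21} = 6435 · 1/1048576 = 6435/1048576.
Numerically: E[X] ≈ 0.0061.

E[X] = C(15,7)·2^(1−C(7,2)) = 6435/1048576 ≈ 0.0061.


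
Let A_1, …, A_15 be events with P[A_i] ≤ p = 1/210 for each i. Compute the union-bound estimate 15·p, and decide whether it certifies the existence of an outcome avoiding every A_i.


Union bound: P[∪_{i=1}^{15} A_i] ≤ Σ_i P[A_i] ≤ 15·p = 15·(1/210) = 1/14.
Numerically: 1/14 ≈ 0.07143.
Is 1/14 < 1? YES.
Since P[∪ A_i] ≤ 1/14 < 1, the complement has P[∩ A_i^c] ≥ 1 − 1/14 = 13/14 > 0, so some outcome avoids every A_i.

15·p = 1/14 ≈ 0.07143; existence CERTIFIED by the union bound.


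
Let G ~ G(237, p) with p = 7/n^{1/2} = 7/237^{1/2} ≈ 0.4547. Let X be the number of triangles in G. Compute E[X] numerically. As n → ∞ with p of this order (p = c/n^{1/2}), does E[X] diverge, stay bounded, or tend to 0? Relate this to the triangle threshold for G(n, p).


Number of potential triangles: C(237, 3) = 2190670.
Each occurs with probability p³ ≈ (0.4547)³ ≈ 9.4009469e-02.
By linearity: E[X] = C(237, 3)·p³ ≈ 2190670 · 9.4009469e-02 ≈ 205943.72411.
Since α = 1/2 < 1, p = c/n^{1/2} ≫ 1/n is above the triangle threshold p ~ 1/n. Asymptotically E[X] ~ (c³/6)·n^{3(1−α)} = (7³/6)·n^{1.5} → ∞; triangles are abundant w.h.p.

E[X] ≈ 205943.72411; in regime p = Θ(1/n^{1/2}) E[X] diverges (above the triangle threshold p ~ 1/n).


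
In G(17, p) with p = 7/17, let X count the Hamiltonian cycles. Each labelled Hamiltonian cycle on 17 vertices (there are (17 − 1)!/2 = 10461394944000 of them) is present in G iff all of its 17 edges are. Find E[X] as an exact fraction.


K_17 has (17 − 1)!/2 = 10461394944000 labelled Hamiltonian cycles.
For each such Hamiltonian cycle H, let X_H = 1 if all 17 edges of H are present in G. Then P[X_H = 1] = p^{17} = (7/17)^{17} = 232630513987207/827240261886336764177.
By linearity: E[X] = Σ_H E[X_H] = 10461394944000 · p^{17} = 10461394944000 · 232630513987207/827240261886336764177 = 2433639682845888590481408000/827240261886336764177.
Numerically: E[X] ≈ 2.942e+06.

E[X] = 10461394944000 · (7/17)^{17} = 2433639682845888590481408000/827240261886336764177 ≈ 2.942e+06.


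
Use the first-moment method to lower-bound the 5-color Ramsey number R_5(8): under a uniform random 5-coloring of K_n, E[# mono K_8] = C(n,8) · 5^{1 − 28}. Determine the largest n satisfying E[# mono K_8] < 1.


We need C(n, 8) · 5^{1 − 28} < 1, i.e. C(n, 8) < 5^{28 − 1} = 7450580596923828125.
Check values of n near the boundary:
  n = 862: C(862, 8) = 7317951015318931845; 7317951015318931845 < 7450580596923828125? YES
  n = 863: C(863, 8) = 7386423071602617757; 7386423071602617757 < 7450580596923828125? YES
  n = 864: C(864, 8) = 7455455062926006708; 7455455062926006708 < 7450580596923828125? NO
The largest n with C(n, 8) < 7450580596923828125 is n = 863 (where E[X] = 7386423071602617757/7450580596923828125 ≈ 0.9913889). Hence R_5(8) > 863, i.e. R_5(8) ≥ 864.

Largest n = 863; hence R_5(8) > 863.


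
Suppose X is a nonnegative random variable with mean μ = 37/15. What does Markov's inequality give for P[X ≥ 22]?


μ = E[X] = 37/15, a = 22.
Markov: P[X ≥ 22] ≤ μ/a = (37/15)/22 = 37/330.
Numerically: ≈ 0.1121.
(Since a = 22 > μ = 2.4667, the bound 37/330 is < 1 and informative.)

P[X ≥ 22] ≤ 37/330 ≈ 0.1121.


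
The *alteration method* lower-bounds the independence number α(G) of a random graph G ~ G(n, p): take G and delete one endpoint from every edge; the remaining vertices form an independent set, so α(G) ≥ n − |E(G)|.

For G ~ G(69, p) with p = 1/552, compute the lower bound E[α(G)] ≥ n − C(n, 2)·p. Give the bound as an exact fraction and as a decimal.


E[|E(G)|] = C(69, 2)·p = 2346 · (1/552) = 17/4.
E[α(G)] ≥ n − E[|E(G)|] = 69 − 17/4 = 259/4.
Numerically: ≈ 64.750000.
(This is only a lower bound; the true E[α(G)] may be larger.)

E[α(G)] ≥ 259/4 ≈ 64.750000.


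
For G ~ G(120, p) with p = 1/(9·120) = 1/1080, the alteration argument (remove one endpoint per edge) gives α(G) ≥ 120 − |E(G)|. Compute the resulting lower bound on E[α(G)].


E[|E(G)|] = C(120, 2)·p = 7140 · (1/1080) = 119/18.
E[α(G)] ≥ n − E[|E(G)|] = 120 − 119/18 = 2041/18.
Numerically: ≈ 113.389.
(This is only a lower bound; the true E[α(G)] may be larger.)

E[α(G)] ≥ 2041/18 ≈ 113.389.


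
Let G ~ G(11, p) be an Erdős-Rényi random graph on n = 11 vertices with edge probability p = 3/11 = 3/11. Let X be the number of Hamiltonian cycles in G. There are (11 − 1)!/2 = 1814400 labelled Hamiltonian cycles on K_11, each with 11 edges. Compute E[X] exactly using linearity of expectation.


K_11 has (11 − 1)!/2 = 1814400 labelled Hamiltonian cycles.
For each such Hamiltonian cycle H, let X_H = 1 if all 11 edges of H are present in G. Then P[X_H = 1] = p^{11} = (3/11)^{11} = 177147/285311670611.
By linearity of expectation: E[X] = Σ_H E[X_H] = 1814400 · p^{11} = 1814400 · 177147/285311670611 = 321415516800/285311670611.
Numerically: E[X] ≈ 1.12654.

E[X] = 1814400 · (3/11)^{11} = 321415516800/285311670611 ≈ 1.12654.


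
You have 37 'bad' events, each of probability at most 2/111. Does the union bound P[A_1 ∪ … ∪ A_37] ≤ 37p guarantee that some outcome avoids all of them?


Union bound: P[∪_{i=1}^{37} A_i] ≤ Σ_i P[A_i] ≤ 37·p = 37·(2/111) = 2/3.
Numerically: 2/3 ≈ 0.66667.
Is 2/3 < 1? YES.
Since P[∪ A_i] ≤ 2/3 < 1, the complement has P[∩ A_i^c] ≥ 1 − 2/3 = 1/3 > 0, so some outcome avoids every A_i.

37·p = 2/3 ≈ 0.66667; existence CERTIFIED by the union bound.


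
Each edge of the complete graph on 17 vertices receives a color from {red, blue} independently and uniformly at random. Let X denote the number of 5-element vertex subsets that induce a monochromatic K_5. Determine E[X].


Let X = Σ_S X_S over the C(17, 5) = 6188 subsets S of size 5, where X_S = 1 if the K_5 on S is monochromatic.
For a fixed S, the K_5 on S has C(5, 2) = 10 edges. P[all 10 edges red] = (1/2)^10, and likewise for blue, so P[monochromatic] = 2·(1/2)^10 = 2^{1 − 10} = 1/512.
By linearity: E[X] = C(17, 5) · 2^{1 − 10} = 6188 · 1/512 = 1547/128.
Numerically: E[X] ≈ 12.0859.

E[X] = C(17,5)·2^(1−C(5,2)) = 1547/128 ≈ 12.0859.


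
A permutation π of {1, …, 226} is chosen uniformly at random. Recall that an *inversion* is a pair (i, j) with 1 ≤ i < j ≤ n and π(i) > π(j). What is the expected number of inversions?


Write X = Σ X_I over the C(226, 2) = 25425 pairs i < j, with X_I the indicator of one inversion.
There are 25425 indicators.
For each fixed pair i < j, the values π(i) and π(j) are two distinct elements of {1, …, 226} in uniformly random order; by symmetry P[π(i) > π(j)] = 1/2.
By linearity: E[X] = 25425 · (1/2) = C(226, 2) · (1/2) = 25425/2 = 25425/2 ≈ 12712.50000.

E[X] = 25425/2 = 12712.50000.


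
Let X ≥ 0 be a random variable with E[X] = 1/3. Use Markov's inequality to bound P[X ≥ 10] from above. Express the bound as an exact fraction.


μ = E[X] = 1/3, a = 10.
Markov: P[X ≥ 10] ≤ μ/a = (1/3)/10 = 1/30.
Numerically: ≈ 0.03333.
(Since a = 10 > μ = 0.33333, the bound 1/30 is < 1 and informative.)

P[X ≥ 10] ≤ 1/30 ≈ 0.03333.


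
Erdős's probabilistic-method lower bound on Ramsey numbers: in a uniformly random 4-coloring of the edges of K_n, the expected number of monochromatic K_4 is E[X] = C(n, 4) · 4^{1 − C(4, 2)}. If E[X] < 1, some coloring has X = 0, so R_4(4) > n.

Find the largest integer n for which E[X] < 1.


We need C(n, 4) · 4^{1 − 6} < 1, i.e. C(n, 4) < 4^{6 − 1} = 1024.
Check values of n near the boundary:
  n = 11: C(11, 4) = 330; 330 < 1024? YES
  n = 12: C(12, 4) = 495; 495 < 1024? YES
  n = 13: C(13, 4) = 715; 715 < 1024? YES
  n = 14: C(14, 4) = 1001; 1001 < 1024? YES
  n = 15: C(15, 4) = 1365; 1365 < 1024? NO
The largest n with C(n, 4) < 1024 is n = 14 (where E[X] = 1001/1024 ≈ 0.9775391). Hence R_4(4) > 14, i.e. R_4(4) ≥ 15.

Largest n = 14; hence R_4(4) > 14.


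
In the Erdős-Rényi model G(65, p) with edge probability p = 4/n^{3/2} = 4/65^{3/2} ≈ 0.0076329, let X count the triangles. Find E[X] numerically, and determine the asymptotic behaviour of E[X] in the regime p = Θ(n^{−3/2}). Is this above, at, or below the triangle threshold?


Number of potential triangles: C(65, 3) = 43680.
Each occurs with probability p³ ≈ (0.0076329)³ ≈ 4.4470281e-07.
By linearity: E[X] = C(65, 3)·p³ ≈ 43680 · 4.4470281e-07 ≈ 0.01942.
Since α = 3/2 > 1, p = c/n^{3/2} = o(1/n) is below the triangle threshold p ~ 1/n. Asymptotically E[X] ~ (c³/6)·n^{3(1−α)} = (4³/6)·n^{-1.5} → 0, so by Markov's inequality G has no triangles w.h.p.

E[X] ≈ 0.01942; in regime p = Θ(1/n^{3/2}) E[X] tends to 0 (below the triangle threshold p ~ 1/n).


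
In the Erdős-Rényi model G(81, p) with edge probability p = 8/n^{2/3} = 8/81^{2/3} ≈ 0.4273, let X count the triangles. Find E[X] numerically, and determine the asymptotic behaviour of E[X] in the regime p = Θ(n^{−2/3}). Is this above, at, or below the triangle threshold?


Number of potential triangles: C(81, 3) = 85320.
Each occurs with probability p³ ≈ (0.4273)³ ≈ 7.803688e-02.
By linearity: E[X] = C(81, 3)·p³ ≈ 85320 · 7.803688e-02 ≈ 6658.1070.
Since α = 2/3 < 1, p = c/n^{2/3} ≫ 1/n is above the triangle threshold p ~ 1/n. Asymptotically E[X] ~ (c³/6)·n^{3(1−α)} = (8³/6)·n^{1} → ∞; triangles are abundant w.h.p.

E[X] ≈ 6658.1070; in regime p = Θ(1/n^{2/3}) E[X] diverges (above the triangle threshold p ~ 1/n).


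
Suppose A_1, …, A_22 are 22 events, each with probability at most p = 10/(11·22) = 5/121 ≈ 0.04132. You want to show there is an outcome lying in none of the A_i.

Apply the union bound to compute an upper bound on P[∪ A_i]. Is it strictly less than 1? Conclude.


Union bound: P[∪_{i=1}^{22} A_i] ≤ Σ_i P[A_i] ≤ 22·p = 22·(5/121) = 10/11.
Numerically: 10/11 ≈ 0.90909.
Is 10/11 < 1? YES.
Since P[∪ A_i] ≤ 10/11 < 1, the complement has P[∩ A_i^c] ≥ 1 − 10/11 = 1/11 > 0, so some outcome avoids every A_i.

22·p = 10/11 ≈ 0.90909; existence CERTIFIED by the union bound.


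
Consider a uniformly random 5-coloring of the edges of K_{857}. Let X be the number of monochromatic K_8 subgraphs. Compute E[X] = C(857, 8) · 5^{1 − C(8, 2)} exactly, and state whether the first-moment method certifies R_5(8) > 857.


E[X] = C(857, 8) · 5^{1 − 28} = 6983854138365964575 · 5^{−27} = 6983854138365964575/7450580596923828125.
As a reduced fraction: E[X] = 279354165534638583/298023223876953125 ≈ 0.937357.
Is E[X] < 1? YES.
Since E[X] < 1, there exists a 5-coloring of K_{857} with no monochromatic K_8; hence R_5(8) > 857.

E[X] = 279354165534638583/298023223876953125 ≈ 0.937357; E[X] < 1, so R_5(8) > 857.


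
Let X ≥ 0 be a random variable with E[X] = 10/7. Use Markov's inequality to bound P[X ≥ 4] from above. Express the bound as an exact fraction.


μ = E[X] = 10/7, a = 4.
Markov: P[X ≥ 4] ≤ μ/a = (10/7)/4 = 5/14.
Numerically: ≈ 0.357.
(Since a = 4 > μ = 1.429, the bound 5/14 is < 1 and informative.)

P[X ≥ 4] ≤ 5/14 ≈ 0.357.


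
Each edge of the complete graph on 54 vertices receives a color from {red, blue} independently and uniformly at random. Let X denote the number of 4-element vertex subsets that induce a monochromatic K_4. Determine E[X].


Let X = Σ_S X_S over the C(54, 4) = 316251 subsets S of size 4, where X_S = 1 if the K_4 on S is monochromatic.
For a fixed S, the K_4 on S has C(4, 2) = 6 edges. P[all 6 edges red] = (1/2)^6, and likewise for blue, so P[monochromatic] = 2·(1/2)^6 = 2^{1 − 6} = 1/32.
By linearity: E[X] = C(54, 4) · 2^{1 − 6} = 316251 · 1/32 = 316251/32.
Numerically: E[X] ≈ 9882.844.

E[X] = C(54,4)·2^(1−C(4,2)) = 316251/32 ≈ 9882.844.


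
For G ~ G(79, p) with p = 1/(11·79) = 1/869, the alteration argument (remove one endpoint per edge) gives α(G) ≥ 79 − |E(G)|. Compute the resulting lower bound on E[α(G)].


E[|E(G)|] = C(79, 2)·p = 3081 · (1/869) = 39/11.
E[α(G)] ≥ n − E[|E(G)|] = 79 − 39/11 = 830/11.
Numerically: ≈ 75.4545.
(This is only a lower bound; the true E[α(G)] may be larger.)

E[α(G)] ≥ 830/11 ≈ 75.4545.


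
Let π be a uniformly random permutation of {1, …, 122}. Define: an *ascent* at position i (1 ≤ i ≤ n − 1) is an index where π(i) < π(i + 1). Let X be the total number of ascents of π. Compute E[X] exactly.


Write X = Σ X_I over i = 1, …, 121, with X_I the indicator of one ascent.
There are 121 indicators.
For each fixed i, the pair (π(i), π(i+1)) is a uniformly random ordered pair of distinct values from {1, …, 122}; by symmetry P[π(i) < π(i+1)] = 1/2.
By linearity: E[X] = 121 · (1/2) = (122 − 1) · (1/2) = 121/2 ≈ 60.5000.

E[X] = 121/2 = 60.5000.


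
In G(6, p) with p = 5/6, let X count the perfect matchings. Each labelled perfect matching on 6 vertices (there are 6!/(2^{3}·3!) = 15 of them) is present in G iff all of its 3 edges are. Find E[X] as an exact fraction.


K_6 has 6!/(2^{3}·3!) = 15 labelled perfect matchings.
For each such perfect matching H, let X_H = 1 if all 3 edges of H are present in G. Then P[X_H = 1] = p^{3} = (5/6)^{3} = 125/216.
By linearity: E[X] = Σ_H E[X_H] = 15 · p^{3} = 15 · 125/216 = 625/72.
Numerically: E[X] ≈ 8.6806.

E[X] = 15 · (5/6)^{3} = 625/72 ≈ 8.6806.


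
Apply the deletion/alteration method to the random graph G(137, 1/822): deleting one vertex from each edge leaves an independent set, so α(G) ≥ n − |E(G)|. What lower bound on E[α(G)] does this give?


E[|E(G)|] = C(137, 2)·p = 9316 · (1/822) = 34/3.
E[α(G)] ≥ n − E[|E(G)|] = 137 − 34/3 = 377/3.
Numerically: ≈ 125.66667.
(This is only a lower bound; the true E[α(G)] may be larger.)

E[α(G)] ≥ 377/3 ≈ 125.66667.


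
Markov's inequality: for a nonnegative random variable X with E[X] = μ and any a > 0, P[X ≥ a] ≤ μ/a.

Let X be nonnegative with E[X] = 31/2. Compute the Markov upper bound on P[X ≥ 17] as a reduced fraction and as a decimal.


μ = E[X] = 31/2, a = 17.
Markov: P[X ≥ 17] ≤ μ/a = (31/2)/17 = 31/34.
Numerically: ≈ 0.91176.
(Since a = 17 > μ = 15.50000, the bound 31/34 is < 1 and informative.)

P[X ≥ 17] ≤ 31/34 ≈ 0.91176.


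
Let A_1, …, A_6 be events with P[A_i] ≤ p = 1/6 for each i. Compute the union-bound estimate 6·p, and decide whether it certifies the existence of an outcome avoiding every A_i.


Union bound: P[∪_{i=1}^{6} A_i] ≤ Σ_i P[A_i] ≤ 6·p = 6·(1/6) = 1.
Numerically: 1 ≈ 1.000.
Is 1 < 1? NO.
Since the bound 1 is ≥ 1, the union bound is uninformative here; it does NOT by itself certify existence.

6·p = 1 ≈ 1.000; existence NOT certified by the union bound.


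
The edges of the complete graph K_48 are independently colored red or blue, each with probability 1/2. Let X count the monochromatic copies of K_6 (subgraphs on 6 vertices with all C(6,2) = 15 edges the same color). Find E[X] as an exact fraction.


Let X = Σ_S X_S over the C(48, 6) = 12271512 subsets S of size 6, where X_S = 1 if the K_6 on S is monochromatic.
For a fixed S, the K_6 on S has C(6, 2) = 15 edges. P[all 15 edges red] = (1/2)^15, and likewise for blue, so P[monochromatic] = 2·(1/2)^15 = 2^{1 − 15} = 1/16384.
By linearity of expectation: E[X] = C(48, 6) · 2^{1 − 15} = 12271512 · 1/16384 = 1533939/2048.
Numerically: E[X] ≈ 748.993652.

E[X] = C(48,6)·2^(1−C(6,2)) = 1533939/2048 ≈ 748.993652.


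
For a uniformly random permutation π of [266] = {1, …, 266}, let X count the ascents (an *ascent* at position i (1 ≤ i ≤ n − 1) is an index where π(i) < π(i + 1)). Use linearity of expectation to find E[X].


Write X = Σ X_I over i = 1, …, 265, with X_I the indicator of one ascent.
There are 265 indicators.
For each fixed i, the pair (π(i), π(i+1)) is a uniformly random ordered pair of distinct values from {1, …, 266}; by symmetry P[π(i) < π(i+1)] = 1/2.
By linearity: E[X] = 265 · (1/2) = (266 − 1) · (1/2) = 265/2 ≈ 132.5000.

E[X] = 265/2 = 132.5000.


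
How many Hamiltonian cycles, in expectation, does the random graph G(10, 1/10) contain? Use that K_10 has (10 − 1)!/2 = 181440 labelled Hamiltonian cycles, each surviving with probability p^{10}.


K_10 has (10 − 1)!/2 = 181440 labelled Hamiltonian cycles.
For each such Hamiltonian cycle H, let X_H = 1 if all 10 edges of H are present in G. Then P[X_H = 1] = p^{10} = (1/10)^{10} = 1/10000000000.
By linearity of expectation: E[X] = Σ_H E[X_H] = 181440 · p^{10} = 181440 · 1/10000000000 = 567/31250000.
Numerically: E[X] ≈ 1.8144e-05.

E[X] = 181440 · (1/10)^{10} = 567/31250000 ≈ 1.8144e-05.


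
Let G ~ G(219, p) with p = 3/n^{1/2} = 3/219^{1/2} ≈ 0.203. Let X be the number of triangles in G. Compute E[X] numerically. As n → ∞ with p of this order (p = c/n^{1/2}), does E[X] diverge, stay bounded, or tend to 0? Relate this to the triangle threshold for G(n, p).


Number of potential triangles: C(219, 3) = 1726669.
Each occurs with probability p³ ≈ (0.203)³ ≈ 8.33101e-03.
By linearity: E[X] = C(219, 3)·p³ ≈ 1726669 · 8.33101e-03 ≈ 14384.895.
Since α = 1/2 < 1, p = c/n^{1/2} ≫ 1/n is above the triangle threshold p ~ 1/n. Asymptotically E[X] ~ (c³/6)·n^{3(1−α)} = (3³/6)·n^{1.5} → ∞; triangles are abundant w.h.p.

E[X] ≈ 14384.895; in regime p = Θ(1/n^{1/2}) E[X] diverges (above the triangle threshold p ~ 1/n).


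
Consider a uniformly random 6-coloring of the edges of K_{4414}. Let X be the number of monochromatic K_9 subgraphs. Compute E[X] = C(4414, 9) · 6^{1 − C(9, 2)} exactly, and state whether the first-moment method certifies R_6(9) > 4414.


E[X] = C(4414, 9) · 6^{1 − 36} = 1738535657024887384307025382 · 6^{−35} = 1738535657024887384307025382/1719070799748422591028658176.
As a reduced fraction: E[X] = 869267828512443692153512691/859535399874211295514329088 ≈ 1.011.
Is E[X] < 1? NO.
Since E[X] ≥ 1, the first-moment bound is inconclusive at n = 4414; it does NOT by itself certify R_6(9) > 4414.

E[X] = 869267828512443692153512691/859535399874211295514329088 ≈ 1.011; E[X] ≥ 1; first-moment method inconclusive here.


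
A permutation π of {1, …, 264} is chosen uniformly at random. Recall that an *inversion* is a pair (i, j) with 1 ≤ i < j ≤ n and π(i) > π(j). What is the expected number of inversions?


Write X = Σ X_I over the C(264, 2) = 34716 pairs i < j, with X_I the indicator of one inversion.
There are 34716 indicators.
For each fixed pair i < j, the values π(i) and π(j) are two distinct elements of {1, …, 264} in uniformly random order; by symmetry P[π(i) > π(j)] = 1/2.
By linearity: E[X] = 34716 · (1/2) = C(264, 2) · (1/2) = 34716/2 = 17358 ≈ 17358.0000.

E[X] = 17358 = 17358.0000.


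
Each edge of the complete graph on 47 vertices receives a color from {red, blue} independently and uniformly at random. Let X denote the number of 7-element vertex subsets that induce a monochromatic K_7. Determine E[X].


Let X = Σ_S X_S over the C(47, 7) = 62891499 subsets S of size 7, where X_S = 1 if the K_7 on S is monochromatic.
For a fixed S, the K_7 on S has C(7, 2) = 21 edges. P[all 21 edges red] = (1/2)^21, and likewise for blue, so P[monochromatic] = 2·(1/2)^21 = 2^{1 − 21} = 1/1048576.
By linearity of expectation: E[X] = C(47, 7) · 2^{1 − 21} = 62891499 · 1/1048576 = 62891499/1048576.
Numerically: E[X] ≈ 59.9780.

E[X] = C(47,7)·2^(1−C(7,2)) = 62891499/1048576 ≈ 59.9780.


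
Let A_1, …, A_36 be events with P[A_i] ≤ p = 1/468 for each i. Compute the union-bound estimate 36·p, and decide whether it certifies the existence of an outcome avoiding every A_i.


Union bound: P[∪_{i=1}^{36} A_i] ≤ Σ_i P[A_i] ≤ 36·p = 36·(1/468) = 1/13.
Numerically: 1/13 ≈ 0.0769231.
Is 1/13 < 1? YES.
Since P[∪ A_i] ≤ 1/13 < 1, the complement has P[∩ A_i^c] ≥ 1 − 1/13 = 12/13 > 0, so some outcome avoids every A_i.

36·p = 1/13 ≈ 0.0769231; existence CERTIFIED by the union bound.


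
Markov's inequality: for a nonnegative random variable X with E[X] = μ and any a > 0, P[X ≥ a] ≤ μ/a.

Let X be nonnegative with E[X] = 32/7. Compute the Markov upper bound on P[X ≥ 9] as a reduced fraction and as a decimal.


μ = E[X] = 32/7, a = 9.
Markov: P[X ≥ 9] ≤ μ/a = (32/7)/9 = 32/63.
Numerically: ≈ 0.507937.
(Since a = 9 > μ = 4.571429, the bound 32/63 is < 1 and informative.)

P[X ≥ 9] ≤ 32/63 ≈ 0.507937.


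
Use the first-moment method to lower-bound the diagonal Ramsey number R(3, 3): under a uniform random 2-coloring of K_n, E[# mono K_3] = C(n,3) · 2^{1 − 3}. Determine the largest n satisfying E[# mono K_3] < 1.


We need C(n, 3) · 2^{1 − 3} < 1, i.e. C(n, 3) < 2^{3 − 1} = 4.
Check values of n near the boundary:
  n = 3: C(3, 3) = 1; 1 < 4? YES
  n = 4: C(4, 3) = 4; 4 < 4? NO
  n = 5: C(5, 3) = 10; 10 < 4? NO
  n = 6: C(6, 3) = 20; 20 < 4? NO
The largest n with C(n, 3) < 4 is n = 3 (where E[X] = 1/4 ≈ 0.25000). Hence R(3, 3) > 3, i.e. R(3, 3) ≥ 4.

Largest n = 3; hence R(3, 3) > 3.


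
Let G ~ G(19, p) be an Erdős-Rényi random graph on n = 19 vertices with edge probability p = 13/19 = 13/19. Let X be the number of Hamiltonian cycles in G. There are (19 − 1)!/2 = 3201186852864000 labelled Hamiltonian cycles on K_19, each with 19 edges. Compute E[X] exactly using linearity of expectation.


K_19 has (19 − 1)!/2 = 3201186852864000 labelled Hamiltonian cycles.
For each such Hamiltonian cycle H, let X_H = 1 if all 19 edges of H are present in G. Then P[X_H = 1] = p^{19} = (13/19)^{19} = 1461920290375446110677/1978419655660313589123979.
Summing the indicators: E[X] = Σ_H E[X_H] = 3201186852864000 · p^{19} = 3201186852864000 · 1461920290375446110677/1978419655660313589123979 = 4679880013484999364018134658428928000/1978419655660313589123979.
Numerically: E[X] ≈ 2.3655e+12.

E[X] = 3201186852864000 · (13/19)^{19} = 4679880013484999364018134658428928000/1978419655660313589123979 ≈ 2.3655e+12.


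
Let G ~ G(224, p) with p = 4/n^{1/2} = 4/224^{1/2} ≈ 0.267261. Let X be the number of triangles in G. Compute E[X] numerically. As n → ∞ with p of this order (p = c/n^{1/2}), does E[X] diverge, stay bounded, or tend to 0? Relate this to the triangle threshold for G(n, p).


Number of potential triangles: C(224, 3) = 1848224.
Each occurs with probability p³ ≈ (0.267261)³ ≈ 1.90900887e-02.
By linearity: E[X] = C(224, 3)·p³ ≈ 1848224 · 1.90900887e-02 ≈ 35282.760112.
Since α = 1/2 < 1, p = c/n^{1/2} ≫ 1/n is above the triangle threshold p ~ 1/n. Asymptotically E[X] ~ (c³/6)·n^{3(1−α)} = (4³/6)·n^{1.5} → ∞; triangles are abundant w.h.p.

E[X] ≈ 35282.760112; in regime p = Θ(1/n^{1/2}) E[X] diverges (above the triangle threshold p ~ 1/n).


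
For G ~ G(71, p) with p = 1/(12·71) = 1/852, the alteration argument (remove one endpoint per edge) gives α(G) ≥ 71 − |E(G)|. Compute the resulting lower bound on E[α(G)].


E[|E(G)|] = C(71, 2)·p = 2485 · (1/852) = 35/12.
E[α(G)] ≥ n − E[|E(G)|] = 71 − 35/12 = 817/12.
Numerically: ≈ 68.083.
(This is only a lower bound; the true E[α(G)] may be larger.)

E[α(G)] ≥ 817/12 ≈ 68.083.


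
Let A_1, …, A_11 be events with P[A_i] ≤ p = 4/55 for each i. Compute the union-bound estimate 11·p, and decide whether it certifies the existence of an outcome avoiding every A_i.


Union bound: P[∪_{i=1}^{11} A_i] ≤ Σ_i P[A_i] ≤ 11·p = 11·(4/55) = 4/5.
Numerically: 4/5 ≈ 0.800.
Is 4/5 < 1? YES.
Since P[∪ A_i] ≤ 4/5 < 1, the complement has P[∩ A_i^c] ≥ 1 − 4/5 = 1/5 > 0, so some outcome avoids every A_i.

11·p = 4/5 ≈ 0.800; existence CERTIFIED by the union bound.


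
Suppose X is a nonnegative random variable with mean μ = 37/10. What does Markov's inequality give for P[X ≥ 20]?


μ = E[X] = 37/10, a = 20.
Markov: P[X ≥ 20] ≤ μ/a = (37/10)/20 = 37/200.
Numerically: ≈ 0.185.
(Since a = 20 > μ = 3.700, the bound 37/200 is < 1 and informative.)

P[X ≥ 20] ≤ 37/200 ≈ 0.185.


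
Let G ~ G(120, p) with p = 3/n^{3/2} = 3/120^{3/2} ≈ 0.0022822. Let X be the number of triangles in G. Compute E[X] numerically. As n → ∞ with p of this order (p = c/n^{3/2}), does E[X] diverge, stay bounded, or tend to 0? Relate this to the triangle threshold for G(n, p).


Number of potential triangles: C(120, 3) = 280840.
Each occurs with probability p³ ≈ (0.0022822)³ ≈ 1.1886340e-08.
By linearity: E[X] = C(120, 3)·p³ ≈ 280840 · 1.1886340e-08 ≈ 0.00334.
Since α = 3/2 > 1, p = c/n^{3/2} = o(1/n) is below the triangle threshold p ~ 1/n. Asymptotically E[X] ~ (c³/6)·n^{3(1−α)} = (3³/6)·n^{-1.5} → 0, so by Markov's inequality G has no triangles w.h.p.

E[X] ≈ 0.00334; in regime p = Θ(1/n^{3/2}) E[X] tends to 0 (below the triangle threshold p ~ 1/n).


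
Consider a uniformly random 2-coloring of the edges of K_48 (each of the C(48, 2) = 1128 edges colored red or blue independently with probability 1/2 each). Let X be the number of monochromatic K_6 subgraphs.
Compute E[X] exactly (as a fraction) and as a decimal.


Let X = Σ_S X_S over the C(48, 6) = 12271512 subsets S of size 6, where X_S = 1 if the K_6 on S is monochromatic.
For a fixed S, the K_6 on S has C(6, 2) = 15 edges. P[all 15 edges red] = (1/2)^15, and likewise for blue, so P[monochromatic] = 2·(1/2)^15 = 2^{1 − 15} = 1/16384.
By linearity of expectation: E[X] = C(48, 6) · 2^{1 − 15} = 12271512 · 1/16384 = 1533939/2048.
Numerically: E[X] ≈ 748.994.

E[X] = C(48,6)·2^(1−C(6,2)) = 1533939/2048 ≈ 748.994.


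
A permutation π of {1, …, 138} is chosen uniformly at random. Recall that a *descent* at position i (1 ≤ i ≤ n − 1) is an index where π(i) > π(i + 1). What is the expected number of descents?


Write X = Σ X_I over i = 1, …, 137, with X_I the indicator of one descent.
There are 137 indicators.
For each fixed i, the pair (π(i), π(i+1)) is a uniformly random ordered pair of distinct values from {1, …, 138}; by symmetry P[π(i) > π(i+1)] = 1/2.
By linearity: E[X] = 137 · (1/2) = (138 − 1) · (1/2) = 137/2 ≈ 68.500000.

E[X] = 137/2 = 68.500000.


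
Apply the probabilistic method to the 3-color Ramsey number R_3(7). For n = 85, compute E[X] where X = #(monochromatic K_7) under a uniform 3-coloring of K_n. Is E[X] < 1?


E[X] = C(85, 7) · 3^{1 − 21} = 4935847320 · 3^{−20} = 4935847320/3486784401.
As a reduced fraction: E[X] = 182809160/129140163 ≈ 1.415587.
Is E[X] < 1? NO.
Since E[X] ≥ 1, the first-moment bound is inconclusive at n = 85; it does NOT by itself certify R_3(7) > 85.

E[X] = 182809160/129140163 ≈ 1.415587; E[X] ≥ 1; first-moment method inconclusive here.


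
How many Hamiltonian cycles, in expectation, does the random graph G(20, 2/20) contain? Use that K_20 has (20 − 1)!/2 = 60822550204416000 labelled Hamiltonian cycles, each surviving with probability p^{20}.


K_20 has (20 − 1)!/2 = 60822550204416000 labelled Hamiltonian cycles.
For each such Hamiltonian cycle H, let X_H = 1 if all 20 edges of H are present in G. Then P[X_H = 1] = p^{20} = (1/10)^{20} = 1/100000000000000000000.
By linearity of expectation: E[X] = Σ_H E[X_H] = 60822550204416000 · p^{20} = 60822550204416000 · 1/100000000000000000000 = 14849255421/24414062500000.
Numerically: E[X] ≈ 0.00060823.

E[X] = 60822550204416000 · (1/10)^{20} = 14849255421/24414062500000 ≈ 0.00060823.


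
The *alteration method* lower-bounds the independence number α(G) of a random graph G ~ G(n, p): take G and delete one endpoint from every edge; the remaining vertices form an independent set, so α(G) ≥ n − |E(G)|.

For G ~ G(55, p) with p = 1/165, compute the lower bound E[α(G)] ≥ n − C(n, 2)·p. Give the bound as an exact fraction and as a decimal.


E[|E(G)|] = C(55, 2)·p = 1485 · (1/165) = 9.
E[α(G)] ≥ n − E[|E(G)|] = 55 − 9 = 46.
Numerically: ≈ 46.00000.
(This is only a lower bound; the true E[α(G)] may be larger.)

E[α(G)] ≥ 46 ≈ 46.00000.


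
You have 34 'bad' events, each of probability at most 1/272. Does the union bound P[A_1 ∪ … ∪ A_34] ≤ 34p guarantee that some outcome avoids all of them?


Union bound: P[∪_{i=1}^{34} A_i] ≤ Σ_i P[A_i] ≤ 34·p = 34·(1/272) = 1/8.
Numerically: 1/8 ≈ 0.1250.
Is 1/8 < 1? YES.
Since P[∪ A_i] ≤ 1/8 < 1, the complement has P[∩ A_i^c] ≥ 1 − 1/8 = 7/8 > 0, so some outcome avoids every A_i.

34·p = 1/8 ≈ 0.1250; existence CERTIFIED by the union bound.


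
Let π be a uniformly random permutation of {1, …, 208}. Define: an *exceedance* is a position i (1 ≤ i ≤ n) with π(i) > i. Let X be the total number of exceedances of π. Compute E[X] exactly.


Write X = Σ_{i=1}^{208} X_i, where X_i = 1_{π(i) > i}.
For each fixed i, π(i) is uniform over {1, …, 208} (marginal of a uniform permutation), so P[π(i) > i] = (n − i)/n. Summing: Σ_{i=1}^{208} (n − i)/n = (0 + 1 + … + 207)/208 = 208(208 − 1)/(2·208) = (208 − 1)/2.
Hence E[X] = Σ_{i=1}^{208} (208 − i)/208 = 207/2 ≈ 103.5000.

E[X] = 207/2 = 103.5000.


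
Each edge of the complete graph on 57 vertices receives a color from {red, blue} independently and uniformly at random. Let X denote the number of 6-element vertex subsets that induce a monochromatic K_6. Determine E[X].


Let X = Σ_S X_S over the C(57, 6) = 36288252 subsets S of size 6, where X_S = 1 if the K_6 on S is monochromatic.
For a fixed S, the K_6 on S has C(6, 2) = 15 edges. P[all 15 edges red] = (1/2)^15, and likewise for blue, so P[monochromatic] = 2·(1/2)^15 = 2^{1 − 15} = 1/16384.
By linearity of expectation: E[X] = C(57, 6) · 2^{1 − 15} = 36288252 · 1/16384 = 9072063/4096.
Numerically: E[X] ≈ 2214.85913.

E[X] = C(57,6)·2^(1−C(6,2)) = 9072063/4096 ≈ 2214.85913.
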